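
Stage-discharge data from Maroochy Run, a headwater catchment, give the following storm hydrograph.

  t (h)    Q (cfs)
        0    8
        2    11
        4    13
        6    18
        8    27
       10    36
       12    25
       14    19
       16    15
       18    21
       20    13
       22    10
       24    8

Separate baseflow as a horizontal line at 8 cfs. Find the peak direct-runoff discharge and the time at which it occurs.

Q_p = 28.0 cfs at t = 10 h

Subtracting baseflow gives direct-runoff ordinates: 0.0, 3.0, 5.0, 10.0, 19.0, 28.0, 17.0, 11.0, 7.0, 13.0, 5.0, 2.0, 0.0 cfs.
The maximum is 28.0 cfs, occurring at the reading for t = 10 h.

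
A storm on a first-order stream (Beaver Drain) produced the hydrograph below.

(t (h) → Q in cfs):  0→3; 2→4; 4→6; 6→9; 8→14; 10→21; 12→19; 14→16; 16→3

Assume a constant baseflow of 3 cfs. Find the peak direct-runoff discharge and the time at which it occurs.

Subtracting baseflow gives direct-runoff ordinates: 0.0, 1.0, 3.0, 6.0, 11.0, 18.0, 16.0, 13.0, 0.0 cfs.
The maximum is 18.0 cfs, occurring at the reading for t = 10 h.

Q_p = 18.0 cfs at t = 10 h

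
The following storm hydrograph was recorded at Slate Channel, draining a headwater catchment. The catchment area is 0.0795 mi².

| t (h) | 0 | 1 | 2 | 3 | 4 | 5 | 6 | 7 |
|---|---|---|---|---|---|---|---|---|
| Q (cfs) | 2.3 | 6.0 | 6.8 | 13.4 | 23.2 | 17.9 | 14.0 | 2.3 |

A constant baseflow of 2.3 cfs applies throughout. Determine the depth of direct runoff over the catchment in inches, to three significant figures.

d ≈ 1.32 in

Direct runoff: 0.0, 3.7, 4.5, 11.1, 20.9, 15.6, 11.7, 0.0 cfs; ΣQ_DR = 67.50 cfs.
V = ΣQ_DR · Δt = 67.50 × 3600 s = 2.430 × 10^5 ft³.
Over A = 0.0795 mi², depth = V / A = 1.32 in.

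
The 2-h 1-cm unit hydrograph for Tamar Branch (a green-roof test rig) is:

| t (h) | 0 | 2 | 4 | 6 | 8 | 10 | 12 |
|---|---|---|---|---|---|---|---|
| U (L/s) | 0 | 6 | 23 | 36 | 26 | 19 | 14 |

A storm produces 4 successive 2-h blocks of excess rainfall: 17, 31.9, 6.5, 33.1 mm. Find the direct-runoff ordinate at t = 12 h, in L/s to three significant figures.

Q ≈ 220 L/s

By discrete convolution, Q_j = Σ (P_i / 10 mm) · U_{j−i}.
At t = 12 h (j=6): Q = (17/10)·14 + (31.9/10)·19 + (6.5/10)·26 + (33.1/10)·36 = 220 L/s.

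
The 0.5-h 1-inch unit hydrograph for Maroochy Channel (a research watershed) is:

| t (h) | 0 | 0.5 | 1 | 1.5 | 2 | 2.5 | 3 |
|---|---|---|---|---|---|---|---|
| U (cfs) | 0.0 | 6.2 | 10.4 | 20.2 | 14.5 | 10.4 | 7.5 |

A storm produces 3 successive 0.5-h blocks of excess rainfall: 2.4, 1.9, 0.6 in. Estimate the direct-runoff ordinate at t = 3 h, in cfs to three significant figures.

By discrete convolution, Q_j = Σ (P_i / 1 in) · U_{j−i}.
At t = 3 h (j=6): Q = (2.4/1)·7.5 + (1.9/1)·10.4 + (0.6/1)·14.5 = 46.5 cfs.

Q ≈ 46.5 cfs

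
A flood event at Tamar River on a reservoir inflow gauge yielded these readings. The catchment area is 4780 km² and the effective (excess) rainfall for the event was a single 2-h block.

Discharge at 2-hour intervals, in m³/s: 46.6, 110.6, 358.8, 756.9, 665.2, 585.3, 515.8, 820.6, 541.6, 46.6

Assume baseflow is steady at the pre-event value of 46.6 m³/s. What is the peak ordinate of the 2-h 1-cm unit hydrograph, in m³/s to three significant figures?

U_p ≈ 1290 m³/s

Direct runoff: 0.0, 64.0, 312.2, 710.3, 618.6, 538.7, 469.2, 774.0, 495.0, 0.0 m³/s; ΣQ_DR = 3982 m³/s, peak = 774.0 m³/s.
Runoff depth d = ΣQ_DR·Δt / A = 3982 × 7200 / (4780 km²) = 5.998 mm.
The 1-cm UH is the DRH scaled by (10 mm)/d, so U_p = 774.0 × 10/5.998 = 1290 m³/s.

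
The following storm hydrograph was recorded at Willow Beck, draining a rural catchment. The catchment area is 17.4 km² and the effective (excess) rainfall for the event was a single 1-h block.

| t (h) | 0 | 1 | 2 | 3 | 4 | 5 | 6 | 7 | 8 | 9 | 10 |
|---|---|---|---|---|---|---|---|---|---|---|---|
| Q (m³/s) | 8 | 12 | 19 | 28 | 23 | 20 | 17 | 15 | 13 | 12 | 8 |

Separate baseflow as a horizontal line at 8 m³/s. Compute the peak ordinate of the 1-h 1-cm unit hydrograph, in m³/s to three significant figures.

U_p ≈ 11.1 m³/s

Direct runoff: 0.0, 4.0, 11.0, 20.0, 15.0, 12.0, 9.0, 7.0, 5.0, 4.0, 0.0 m³/s; ΣQ_DR = 87.00 m³/s, peak = 20.0 m³/s.
Runoff depth d = ΣQ_DR·Δt / A = 87.00 × 3600 / (17.4 km²) = 18.00 mm.
The 1-cm UH is the DRH scaled by (10 mm)/d, so U_p = 20.0 × 10/18.00 = 11.1 m³/s.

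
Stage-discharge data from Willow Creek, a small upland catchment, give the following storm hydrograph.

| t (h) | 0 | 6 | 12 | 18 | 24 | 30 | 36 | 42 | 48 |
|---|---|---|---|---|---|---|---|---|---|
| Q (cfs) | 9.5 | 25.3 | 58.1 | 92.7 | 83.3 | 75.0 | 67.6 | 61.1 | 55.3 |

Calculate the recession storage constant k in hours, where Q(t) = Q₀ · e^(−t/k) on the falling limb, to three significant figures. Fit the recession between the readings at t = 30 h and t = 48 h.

k ≈ 59.1 h

On the falling limb, Q drops from 75.0 to 55.3 cfs between t = 30 h and t = 48 h (Δt = 18 h).
k = −Δt / ln(Q₂/Q₁) = −18 / ln(55.3/75.0) = 59.1 h.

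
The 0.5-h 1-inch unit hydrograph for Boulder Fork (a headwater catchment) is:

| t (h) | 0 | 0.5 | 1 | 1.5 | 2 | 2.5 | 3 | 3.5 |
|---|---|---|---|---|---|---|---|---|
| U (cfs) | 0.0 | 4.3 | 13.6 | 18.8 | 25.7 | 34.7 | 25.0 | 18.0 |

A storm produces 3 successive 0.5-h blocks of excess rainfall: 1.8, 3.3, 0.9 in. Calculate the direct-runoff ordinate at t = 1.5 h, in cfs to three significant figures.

Q ≈ 82.6 cfs

By discrete convolution, Q_j = Σ (P_i / 1 in) · U_{j−i}.
At t = 1.5 h (j=3): Q = (1.8/1)·18.8 + (3.3/1)·13.6 + (0.9/1)·4.3 = 82.6 cfs.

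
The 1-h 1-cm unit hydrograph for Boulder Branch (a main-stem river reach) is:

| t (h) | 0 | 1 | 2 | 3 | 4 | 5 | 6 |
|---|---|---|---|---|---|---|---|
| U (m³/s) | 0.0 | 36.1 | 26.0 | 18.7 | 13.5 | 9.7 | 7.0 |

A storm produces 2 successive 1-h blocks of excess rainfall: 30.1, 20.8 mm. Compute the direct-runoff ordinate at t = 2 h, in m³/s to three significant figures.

By discrete convolution, Q_j = Σ (P_i / 10 mm) · U_{j−i}.
At t = 2 h (j=2): Q = (30.1/10)·26.0 + (20.8/10)·36.1 = 153 m³/s.

Q ≈ 153 m³/s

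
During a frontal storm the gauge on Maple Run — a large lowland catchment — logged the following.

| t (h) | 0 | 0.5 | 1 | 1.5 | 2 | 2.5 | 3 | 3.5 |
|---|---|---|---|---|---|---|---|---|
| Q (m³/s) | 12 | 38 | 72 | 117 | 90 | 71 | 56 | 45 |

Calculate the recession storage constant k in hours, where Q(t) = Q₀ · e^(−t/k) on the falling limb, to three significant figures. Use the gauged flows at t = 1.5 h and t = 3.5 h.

On the falling limb, Q drops from 117 to 45 m³/s between t = 1.5 h and t = 3.5 h (Δt = 2 h).
k = −Δt / ln(Q₂/Q₁) = −2 / ln(45/117) = 2.09 h.

k ≈ 2.09 h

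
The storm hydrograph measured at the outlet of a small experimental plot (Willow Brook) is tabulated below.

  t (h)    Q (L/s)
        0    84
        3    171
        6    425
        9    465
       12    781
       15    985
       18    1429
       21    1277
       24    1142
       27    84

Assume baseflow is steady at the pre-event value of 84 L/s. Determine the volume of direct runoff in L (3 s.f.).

Direct-runoff ordinates (Q − Q_b): 0.0, 87.0, 341.0, 381.0, 697.0, 901.0, 1345.0, 1193.0, 1058.0, 0.0 L/s.
ΣQ_DR = 6003 L/s.
With Δt = 3 h = 10800 s, V = ΣQ_DR · Δt = 6003 × 10800 = 6.48 × 10^7 L.

V ≈ 6.48 × 10^7 L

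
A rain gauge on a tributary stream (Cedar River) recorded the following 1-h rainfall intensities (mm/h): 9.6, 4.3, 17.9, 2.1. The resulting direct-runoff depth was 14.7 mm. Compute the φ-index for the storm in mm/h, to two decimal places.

Only the 2 blocks with intensity above φ contribute runoff: 9.6, 17.9 mm/h.
Σ(I−φ)·Δt = d  ⇒  (9.6+17.9 − 2φ)·1 = 14.7
φ = (27.50 − 14.7/1) / 2 = 6.40 mm/h.

φ ≈ 6.40 mm/h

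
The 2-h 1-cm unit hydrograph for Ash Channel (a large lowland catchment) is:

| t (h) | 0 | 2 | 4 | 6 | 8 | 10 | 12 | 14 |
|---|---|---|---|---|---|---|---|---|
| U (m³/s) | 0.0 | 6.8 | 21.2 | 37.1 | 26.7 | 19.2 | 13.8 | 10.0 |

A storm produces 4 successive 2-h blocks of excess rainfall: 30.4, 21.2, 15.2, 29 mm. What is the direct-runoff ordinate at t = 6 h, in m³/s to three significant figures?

Q ≈ 168 m³/s

By discrete convolution, Q_j = Σ (P_i / 10 mm) · U_{j−i}.
At t = 6 h (j=3): Q = (30.4/10)·37.1 + (21.2/10)·21.2 + (15.2/10)·6.8 + (29/10)·0.0 = 168 m³/s.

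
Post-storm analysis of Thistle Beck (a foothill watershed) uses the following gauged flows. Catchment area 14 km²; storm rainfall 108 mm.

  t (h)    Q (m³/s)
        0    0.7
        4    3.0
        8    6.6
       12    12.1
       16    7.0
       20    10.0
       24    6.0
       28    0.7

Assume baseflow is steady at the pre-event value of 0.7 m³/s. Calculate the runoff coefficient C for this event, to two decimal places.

ΣQ_DR = 40.50 m³/s; V = ΣQ_DR·Δt = 5.832 × 10^5 m³.
Runoff depth d = V / A = 41.66 mm.
C = d / P = 41.66 / 108 = 0.39.

C ≈ 0.39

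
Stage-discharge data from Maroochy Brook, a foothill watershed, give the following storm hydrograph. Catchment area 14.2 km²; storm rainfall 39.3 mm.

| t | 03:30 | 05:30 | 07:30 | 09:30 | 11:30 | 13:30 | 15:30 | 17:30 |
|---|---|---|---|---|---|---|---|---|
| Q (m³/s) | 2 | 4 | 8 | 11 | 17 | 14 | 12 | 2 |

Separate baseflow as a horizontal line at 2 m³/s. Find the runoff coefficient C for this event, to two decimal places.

C ≈ 0.70

ΣQ_DR = 54.00 m³/s; V = ΣQ_DR·Δt = 3.888 × 10^5 m³.
Runoff depth d = V / A = 27.38 mm.
C = d / P = 27.38 / 39.3 = 0.70.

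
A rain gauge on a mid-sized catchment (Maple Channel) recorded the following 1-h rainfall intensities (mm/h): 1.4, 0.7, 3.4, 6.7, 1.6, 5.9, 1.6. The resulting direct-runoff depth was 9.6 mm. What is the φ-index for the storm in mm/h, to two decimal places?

φ ≈ 2.13 mm/h

Only the 3 blocks with intensity above φ contribute runoff: 3.4, 6.7, 5.9 mm/h.
Σ(I−φ)·Δt = d  ⇒  (3.4+6.7+5.9 − 3φ)·1 = 9.6
φ = (16.00 − 9.6/1) / 3 = 2.13 mm/h.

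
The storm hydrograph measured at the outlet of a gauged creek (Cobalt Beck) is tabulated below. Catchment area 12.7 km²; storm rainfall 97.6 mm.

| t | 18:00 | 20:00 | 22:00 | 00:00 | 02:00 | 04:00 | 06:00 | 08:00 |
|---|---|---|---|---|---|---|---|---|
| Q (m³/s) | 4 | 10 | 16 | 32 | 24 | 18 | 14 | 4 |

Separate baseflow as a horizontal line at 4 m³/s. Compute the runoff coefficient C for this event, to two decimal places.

ΣQ_DR = 90.00 m³/s; V = ΣQ_DR·Δt = 6.480 × 10^5 m³.
Runoff depth d = V / A = 51.02 mm.
C = d / P = 51.02 / 97.6 = 0.52.

C ≈ 0.52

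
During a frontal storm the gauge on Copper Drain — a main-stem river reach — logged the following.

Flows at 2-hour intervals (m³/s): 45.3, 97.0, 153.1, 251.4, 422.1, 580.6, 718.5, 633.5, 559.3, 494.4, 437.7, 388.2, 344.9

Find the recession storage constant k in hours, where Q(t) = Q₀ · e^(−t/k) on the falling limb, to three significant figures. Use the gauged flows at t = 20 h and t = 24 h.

On the falling limb, Q drops from 437.7 to 344.9 m³/s between t = 20 h and t = 24 h (Δt = 4 h).
k = −Δt / ln(Q₂/Q₁) = −4 / ln(344.9/437.7) = 16.8 h.

k ≈ 16.8 h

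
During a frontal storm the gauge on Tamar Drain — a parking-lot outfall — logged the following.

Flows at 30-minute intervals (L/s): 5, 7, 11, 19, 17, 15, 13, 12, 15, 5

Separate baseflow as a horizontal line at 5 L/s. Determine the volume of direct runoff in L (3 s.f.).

Direct-runoff ordinates (Q − Q_b): 0.0, 2.0, 6.0, 14.0, 12.0, 10.0, 8.0, 7.0, 10.0, 0.0 L/s.
ΣQ_DR = 69.00 L/s.
With Δt = 0.5 h = 1800 s, V = ΣQ_DR · Δt = 69.00 × 1800 = 1.24 × 10^5 L.

V ≈ 1.24 × 10^5 L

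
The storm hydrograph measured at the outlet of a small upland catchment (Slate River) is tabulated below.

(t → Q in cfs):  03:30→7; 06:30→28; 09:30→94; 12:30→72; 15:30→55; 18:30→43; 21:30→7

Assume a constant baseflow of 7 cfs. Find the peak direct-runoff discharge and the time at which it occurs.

Subtracting baseflow gives direct-runoff ordinates: 0.0, 21.0, 87.0, 65.0, 48.0, 36.0, 0.0 cfs.
The maximum is 87.0 cfs, occurring at the reading for t = 09:30.

Q_p = 87.0 cfs at t = 09:30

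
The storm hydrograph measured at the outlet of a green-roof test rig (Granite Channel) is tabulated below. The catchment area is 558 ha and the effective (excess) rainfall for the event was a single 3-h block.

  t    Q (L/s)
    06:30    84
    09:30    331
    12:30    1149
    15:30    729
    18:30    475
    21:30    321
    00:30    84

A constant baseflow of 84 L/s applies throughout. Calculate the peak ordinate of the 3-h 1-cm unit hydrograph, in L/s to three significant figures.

Direct runoff: 0.0, 247.0, 1065.0, 645.0, 391.0, 237.0, 0.0 L/s; ΣQ_DR = 2585 L/s, peak = 1065.0 L/s.
Runoff depth d = ΣQ_DR·Δt / A = 2585 × 10800 / (558 ha) = 5.003 mm.
The 1-cm UH is the DRH scaled by (10 mm)/d, so U_p = 1065.0 × 10/5.003 = 2130 L/s.

U_p ≈ 2130 L/s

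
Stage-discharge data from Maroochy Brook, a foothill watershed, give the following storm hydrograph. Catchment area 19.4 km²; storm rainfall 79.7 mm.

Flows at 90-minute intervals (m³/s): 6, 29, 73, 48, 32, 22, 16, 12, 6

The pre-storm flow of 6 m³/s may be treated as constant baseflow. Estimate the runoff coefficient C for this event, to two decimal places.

ΣQ_DR = 190.0 m³/s; V = ΣQ_DR·Δt = 1.026 × 10^6 m³.
Runoff depth d = V / A = 52.89 mm.
C = d / P = 52.89 / 79.7 = 0.66.

C ≈ 0.66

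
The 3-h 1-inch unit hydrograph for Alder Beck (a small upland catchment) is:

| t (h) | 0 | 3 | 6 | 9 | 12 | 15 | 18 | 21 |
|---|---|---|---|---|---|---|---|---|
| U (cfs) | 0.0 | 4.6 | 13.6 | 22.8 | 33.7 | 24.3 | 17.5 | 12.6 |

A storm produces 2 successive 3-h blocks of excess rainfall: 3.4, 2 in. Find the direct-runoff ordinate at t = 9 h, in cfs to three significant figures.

Q ≈ 105 cfs

By discrete convolution, Q_j = Σ (P_i / 1 in) · U_{j−i}.
At t = 9 h (j=3): Q = (3.4/1)·22.8 + (2/1)·13.6 = 105 cfs.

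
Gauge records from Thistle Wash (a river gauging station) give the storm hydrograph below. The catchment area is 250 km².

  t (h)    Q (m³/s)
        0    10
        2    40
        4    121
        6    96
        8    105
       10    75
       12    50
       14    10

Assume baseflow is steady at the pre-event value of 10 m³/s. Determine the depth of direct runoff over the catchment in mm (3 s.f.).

d ≈ 12.3 mm

Direct runoff: 0.0, 30.0, 111.0, 86.0, 95.0, 65.0, 40.0, 0.0 m³/s; ΣQ_DR = 427.0 m³/s.
V = ΣQ_DR · Δt = 427.0 × 7200 s = 3.074 × 10^6 m³.
Over A = 250 km², depth = V / A = 12.3 mm.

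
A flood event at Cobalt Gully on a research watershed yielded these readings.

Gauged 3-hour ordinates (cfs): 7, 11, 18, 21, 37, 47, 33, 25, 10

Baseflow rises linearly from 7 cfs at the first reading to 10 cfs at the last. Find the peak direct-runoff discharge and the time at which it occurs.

Q_p = 38.12 cfs at t = 15 h

Subtracting baseflow gives direct-runoff ordinates: 0.00, 3.62, 10.25, 12.88, 28.50, 38.12, 23.75, 15.38, 0.00 cfs.
The maximum is 38.12 cfs, occurring at the reading for t = 15 h.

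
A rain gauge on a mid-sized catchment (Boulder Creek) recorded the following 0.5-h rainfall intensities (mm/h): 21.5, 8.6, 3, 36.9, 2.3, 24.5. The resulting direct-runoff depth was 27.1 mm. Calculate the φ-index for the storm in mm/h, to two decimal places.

φ ≈ 9.57 mm/h

Only the 3 blocks with intensity above φ contribute runoff: 21.5, 36.9, 24.5 mm/h.
Σ(I−φ)·Δt = d  ⇒  (21.5+36.9+24.5 − 3φ)·0.5 = 27.1
φ = (82.90 − 27.1/0.5) / 3 = 9.57 mm/h.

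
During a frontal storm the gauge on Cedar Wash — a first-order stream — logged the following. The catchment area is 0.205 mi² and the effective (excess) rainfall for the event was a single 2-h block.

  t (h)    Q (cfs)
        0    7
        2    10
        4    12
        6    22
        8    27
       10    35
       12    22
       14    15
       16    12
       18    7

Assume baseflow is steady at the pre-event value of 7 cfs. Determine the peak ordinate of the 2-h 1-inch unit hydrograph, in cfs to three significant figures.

Direct runoff: 0.0, 3.0, 5.0, 15.0, 20.0, 28.0, 15.0, 8.0, 5.0, 0.0 cfs; ΣQ_DR = 99.00 cfs, peak = 28.0 cfs.
Runoff depth d = ΣQ_DR·Δt / A = 99.00 × 7200 / (0.205 mi²) = 1.497 in.
The 1-inch UH is the DRH scaled by (1 in)/d, so U_p = 28.0 × 1/1.497 = 18.7 cfs.

U_p ≈ 18.7 cfs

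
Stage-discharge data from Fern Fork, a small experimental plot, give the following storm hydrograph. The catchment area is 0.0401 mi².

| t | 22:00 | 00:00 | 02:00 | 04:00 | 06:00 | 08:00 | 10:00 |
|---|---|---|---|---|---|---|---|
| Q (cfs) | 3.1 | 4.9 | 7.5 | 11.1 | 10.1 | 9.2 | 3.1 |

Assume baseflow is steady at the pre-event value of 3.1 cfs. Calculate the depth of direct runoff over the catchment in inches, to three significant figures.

Direct runoff: 0.0, 1.8, 4.4, 8.0, 7.0, 6.1, 0.0 cfs; ΣQ_DR = 27.30 cfs.
V = ΣQ_DR · Δt = 27.30 × 7200 s = 1.966 × 10^5 ft³.
Over A = 0.0401 mi², depth = V / A = 2.11 in.

d ≈ 2.11 in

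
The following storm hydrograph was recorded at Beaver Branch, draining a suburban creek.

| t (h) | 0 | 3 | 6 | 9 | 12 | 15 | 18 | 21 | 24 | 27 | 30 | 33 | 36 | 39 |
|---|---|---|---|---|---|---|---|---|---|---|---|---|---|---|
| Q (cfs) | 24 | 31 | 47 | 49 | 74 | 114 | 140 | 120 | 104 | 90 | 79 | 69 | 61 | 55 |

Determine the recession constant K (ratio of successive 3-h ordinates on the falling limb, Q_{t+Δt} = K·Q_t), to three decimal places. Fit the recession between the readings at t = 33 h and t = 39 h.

Using the recession-limb readings at t = 33 h and t = 39 h: Q falls from 69 to 55 cfs over 2 intervals.
K = (Q₂/Q₁)^(1/2) = (55/69)^(1/2) = 0.893.

K ≈ 0.893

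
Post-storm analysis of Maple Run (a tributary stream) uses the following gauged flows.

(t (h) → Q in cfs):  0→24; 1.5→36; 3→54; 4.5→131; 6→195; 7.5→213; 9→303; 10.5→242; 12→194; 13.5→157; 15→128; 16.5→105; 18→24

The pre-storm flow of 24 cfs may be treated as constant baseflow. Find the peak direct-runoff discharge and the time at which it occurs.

Q_p = 279.0 cfs at t = 9 h

Subtracting baseflow gives direct-runoff ordinates: 0.0, 12.0, 30.0, 107.0, 171.0, 189.0, 279.0, 218.0, 170.0, 133.0, 104.0, 81.0, 0.0 cfs.
The maximum is 279.0 cfs, occurring at the reading for t = 9 h.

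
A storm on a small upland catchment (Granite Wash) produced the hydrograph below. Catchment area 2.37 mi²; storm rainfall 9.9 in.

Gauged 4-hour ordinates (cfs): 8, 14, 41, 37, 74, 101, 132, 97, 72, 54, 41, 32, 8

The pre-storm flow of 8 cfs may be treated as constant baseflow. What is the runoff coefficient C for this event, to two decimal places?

C ≈ 0.16

ΣQ_DR = 607.0 cfs; V = ΣQ_DR·Δt = 8.741 × 10^6 ft³.
Runoff depth d = V / A = 1.588 in.
C = d / P = 1.588 / 9.9 = 0.16.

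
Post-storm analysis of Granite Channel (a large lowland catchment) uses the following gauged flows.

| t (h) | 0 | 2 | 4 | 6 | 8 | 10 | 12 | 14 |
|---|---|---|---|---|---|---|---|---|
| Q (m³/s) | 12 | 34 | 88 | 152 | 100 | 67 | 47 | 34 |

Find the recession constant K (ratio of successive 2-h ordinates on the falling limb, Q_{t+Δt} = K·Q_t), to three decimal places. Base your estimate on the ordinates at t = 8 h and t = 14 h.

Using the recession-limb readings at t = 8 h and t = 14 h: Q falls from 100 to 34 m³/s over 3 intervals.
K = (Q₂/Q₁)^(1/3) = (34/100)^(1/3) = 0.698.

K ≈ 0.698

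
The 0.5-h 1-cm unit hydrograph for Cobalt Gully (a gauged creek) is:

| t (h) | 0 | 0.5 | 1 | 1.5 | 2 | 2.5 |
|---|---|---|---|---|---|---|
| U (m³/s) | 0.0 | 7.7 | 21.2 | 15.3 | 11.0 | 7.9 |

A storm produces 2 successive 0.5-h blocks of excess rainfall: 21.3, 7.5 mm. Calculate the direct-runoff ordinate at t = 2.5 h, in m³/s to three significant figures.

Q ≈ 25.1 m³/s

By discrete convolution, Q_j = Σ (P_i / 10 mm) · U_{j−i}.
At t = 2.5 h (j=5): Q = (21.3/10)·7.9 + (7.5/10)·11.0 = 25.1 m³/s.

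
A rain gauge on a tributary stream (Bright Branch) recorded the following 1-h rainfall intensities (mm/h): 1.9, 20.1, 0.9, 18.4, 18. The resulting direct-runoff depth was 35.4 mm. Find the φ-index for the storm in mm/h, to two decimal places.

Only the 3 blocks with intensity above φ contribute runoff: 20.1, 18.4, 18 mm/h.
Σ(I−φ)·Δt = d  ⇒  (20.1+18.4+18 − 3φ)·1 = 35.4
φ = (56.50 − 35.4/1) / 3 = 7.03 mm/h.

φ ≈ 7.03 mm/h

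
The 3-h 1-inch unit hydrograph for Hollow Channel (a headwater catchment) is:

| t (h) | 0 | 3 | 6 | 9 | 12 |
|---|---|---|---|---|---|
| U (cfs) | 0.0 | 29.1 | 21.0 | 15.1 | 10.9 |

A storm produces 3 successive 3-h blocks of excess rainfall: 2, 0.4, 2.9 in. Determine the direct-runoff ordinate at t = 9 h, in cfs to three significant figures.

Q ≈ 123 cfs

By discrete convolution, Q_j = Σ (P_i / 1 in) · U_{j−i}.
At t = 9 h (j=3): Q = (2/1)·15.1 + (0.4/1)·21.0 + (2.9/1)·29.1 = 123 cfs.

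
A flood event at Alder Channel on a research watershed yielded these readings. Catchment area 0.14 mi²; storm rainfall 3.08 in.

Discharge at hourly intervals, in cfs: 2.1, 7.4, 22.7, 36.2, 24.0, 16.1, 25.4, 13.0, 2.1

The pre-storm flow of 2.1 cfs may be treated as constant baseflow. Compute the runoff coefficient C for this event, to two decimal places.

C ≈ 0.47

ΣQ_DR = 130.1 cfs; V = ΣQ_DR·Δt = 4.684 × 10^5 ft³.
Runoff depth d = V / A = 1.440 in.
C = d / P = 1.440 / 3.08 = 0.47.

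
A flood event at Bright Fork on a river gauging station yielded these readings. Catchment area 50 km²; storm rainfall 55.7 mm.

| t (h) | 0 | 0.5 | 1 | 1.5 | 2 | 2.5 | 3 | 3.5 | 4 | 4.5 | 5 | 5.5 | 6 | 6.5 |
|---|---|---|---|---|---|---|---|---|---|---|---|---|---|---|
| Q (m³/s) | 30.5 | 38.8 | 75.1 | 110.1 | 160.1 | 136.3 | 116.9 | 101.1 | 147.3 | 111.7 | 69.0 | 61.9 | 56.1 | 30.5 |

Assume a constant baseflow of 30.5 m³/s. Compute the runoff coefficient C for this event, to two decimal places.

C ≈ 0.53

ΣQ_DR = 818.4 m³/s; V = ΣQ_DR·Δt = 1.473 × 10^6 m³.
Runoff depth d = V / A = 29.46 mm.
C = d / P = 29.46 / 55.7 = 0.53.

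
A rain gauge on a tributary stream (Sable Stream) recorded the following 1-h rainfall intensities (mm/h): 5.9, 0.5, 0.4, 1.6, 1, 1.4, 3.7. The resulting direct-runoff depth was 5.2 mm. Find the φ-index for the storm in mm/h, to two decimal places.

φ ≈ 2.20 mm/h

Only the 2 blocks with intensity above φ contribute runoff: 5.9, 3.7 mm/h.
Σ(I−φ)·Δt = d  ⇒  (5.9+3.7 − 2φ)·1 = 5.2
φ = (9.600 − 5.2/1) / 2 = 2.20 mm/h.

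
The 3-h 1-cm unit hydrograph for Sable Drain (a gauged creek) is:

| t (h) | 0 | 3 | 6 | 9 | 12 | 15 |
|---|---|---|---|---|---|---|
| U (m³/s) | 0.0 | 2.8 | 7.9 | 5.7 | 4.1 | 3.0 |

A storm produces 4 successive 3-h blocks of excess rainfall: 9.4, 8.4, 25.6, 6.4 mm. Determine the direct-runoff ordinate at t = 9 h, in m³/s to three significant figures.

Q ≈ 19.2 m³/s

By discrete convolution, Q_j = Σ (P_i / 10 mm) · U_{j−i}.
At t = 9 h (j=3): Q = (9.4/10)·5.7 + (8.4/10)·7.9 + (25.6/10)·2.8 + (6.4/10)·0.0 = 19.2 m³/s.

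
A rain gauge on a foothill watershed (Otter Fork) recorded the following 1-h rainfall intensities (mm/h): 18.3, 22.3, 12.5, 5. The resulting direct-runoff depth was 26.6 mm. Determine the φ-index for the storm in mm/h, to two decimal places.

Only the 3 blocks with intensity above φ contribute runoff: 18.3, 22.3, 12.5 mm/h.
Σ(I−φ)·Δt = d  ⇒  (18.3+22.3+12.5 − 3φ)·1 = 26.6
φ = (53.10 − 26.6/1) / 3 = 8.83 mm/h.

φ ≈ 8.83 mm/h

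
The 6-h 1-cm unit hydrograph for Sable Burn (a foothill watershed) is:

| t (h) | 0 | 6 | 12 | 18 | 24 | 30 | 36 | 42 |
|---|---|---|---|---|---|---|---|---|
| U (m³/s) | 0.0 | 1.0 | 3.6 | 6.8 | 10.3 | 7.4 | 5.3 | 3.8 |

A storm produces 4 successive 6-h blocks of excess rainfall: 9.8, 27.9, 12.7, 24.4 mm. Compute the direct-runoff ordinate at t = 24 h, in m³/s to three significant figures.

By discrete convolution, Q_j = Σ (P_i / 10 mm) · U_{j−i}.
At t = 24 h (j=4): Q = (9.8/10)·10.3 + (27.9/10)·6.8 + (12.7/10)·3.6 + (24.4/10)·1.0 = 36.1 m³/s.

Q ≈ 36.1 m³/s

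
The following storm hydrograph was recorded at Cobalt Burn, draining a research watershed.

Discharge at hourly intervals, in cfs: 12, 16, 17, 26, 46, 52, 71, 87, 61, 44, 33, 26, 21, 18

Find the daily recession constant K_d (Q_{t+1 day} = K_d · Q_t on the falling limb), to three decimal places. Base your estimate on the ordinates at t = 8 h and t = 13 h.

Between t = 8 h and t = 13 h the flow falls from 61 to 18 cfs over 5×1 h = 5 h.
Per-interval ratio K = (18/61)^(1/5) = 0.7834; K_d = K^(24/1) = 0.003.

K_d ≈ 0.003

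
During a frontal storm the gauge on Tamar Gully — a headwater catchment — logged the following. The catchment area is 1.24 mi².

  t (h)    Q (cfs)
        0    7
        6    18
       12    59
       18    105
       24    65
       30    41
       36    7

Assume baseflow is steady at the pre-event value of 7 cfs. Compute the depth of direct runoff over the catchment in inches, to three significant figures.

Direct runoff: 0.0, 11.0, 52.0, 98.0, 58.0, 34.0, 0.0 cfs; ΣQ_DR = 253.0 cfs.
V = ΣQ_DR · Δt = 253.0 × 21600 s = 5.465 × 10^6 ft³.
Over A = 1.24 mi², depth = V / A = 1.90 in.

d ≈ 1.90 in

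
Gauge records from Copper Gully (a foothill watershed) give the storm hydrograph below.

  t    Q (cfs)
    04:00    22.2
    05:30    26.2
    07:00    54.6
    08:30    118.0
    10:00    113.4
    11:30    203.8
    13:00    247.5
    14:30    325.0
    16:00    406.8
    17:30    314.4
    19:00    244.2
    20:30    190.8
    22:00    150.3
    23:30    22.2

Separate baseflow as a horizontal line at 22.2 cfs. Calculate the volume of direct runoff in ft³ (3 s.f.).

Direct-runoff ordinates (Q − Q_b): 0.0, 4.0, 32.4, 95.8, 91.2, 181.6, 225.3, 302.8, 384.6, 292.2, 222.0, 168.6, 128.1, 0.0 cfs.
ΣQ_DR = 2129 cfs.
With Δt = 1.5 h = 5400 s, V = ΣQ_DR · Δt = 2129 × 5400 = 1.15 × 10^7 ft³.

V ≈ 1.15 × 10^7 ft³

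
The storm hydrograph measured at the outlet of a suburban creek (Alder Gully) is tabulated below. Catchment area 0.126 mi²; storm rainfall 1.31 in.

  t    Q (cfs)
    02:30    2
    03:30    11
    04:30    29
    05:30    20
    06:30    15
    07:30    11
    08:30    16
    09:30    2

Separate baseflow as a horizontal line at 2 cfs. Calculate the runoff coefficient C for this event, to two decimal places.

C ≈ 0.84

ΣQ_DR = 90.00 cfs; V = ΣQ_DR·Δt = 3.240 × 10^5 ft³.
Runoff depth d = V / A = 1.107 in.
C = d / P = 1.107 / 1.31 = 0.84.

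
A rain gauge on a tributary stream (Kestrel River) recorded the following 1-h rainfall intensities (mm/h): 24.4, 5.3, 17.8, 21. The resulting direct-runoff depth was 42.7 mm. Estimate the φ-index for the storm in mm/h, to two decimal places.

Only the 3 blocks with intensity above φ contribute runoff: 24.4, 17.8, 21 mm/h.
Σ(I−φ)·Δt = d  ⇒  (24.4+17.8+21 − 3φ)·1 = 42.7
φ = (63.20 − 42.7/1) / 3 = 6.83 mm/h.

φ ≈ 6.83 mm/h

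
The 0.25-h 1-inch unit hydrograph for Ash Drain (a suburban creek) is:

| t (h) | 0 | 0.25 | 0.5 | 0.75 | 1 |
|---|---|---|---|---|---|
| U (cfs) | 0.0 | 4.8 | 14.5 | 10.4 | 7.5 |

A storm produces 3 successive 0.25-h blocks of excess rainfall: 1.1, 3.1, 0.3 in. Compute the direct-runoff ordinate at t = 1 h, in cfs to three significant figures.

By discrete convolution, Q_j = Σ (P_i / 1 in) · U_{j−i}.
At t = 1 h (j=4): Q = (1.1/1)·7.5 + (3.1/1)·10.4 + (0.3/1)·14.5 = 44.8 cfs.

Q ≈ 44.8 cfs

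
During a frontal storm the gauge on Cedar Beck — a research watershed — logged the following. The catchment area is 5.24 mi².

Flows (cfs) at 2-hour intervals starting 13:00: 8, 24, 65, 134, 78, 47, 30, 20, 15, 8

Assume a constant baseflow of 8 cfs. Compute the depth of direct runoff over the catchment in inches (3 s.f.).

Direct runoff: 0.0, 16.0, 57.0, 126.0, 70.0, 39.0, 22.0, 12.0, 7.0, 0.0 cfs; ΣQ_DR = 349.0 cfs.
V = ΣQ_DR · Δt = 349.0 × 7200 s = 2.513 × 10^6 ft³.
Over A = 5.24 mi², depth = V / A = 0.206 in.

d ≈ 0.206 in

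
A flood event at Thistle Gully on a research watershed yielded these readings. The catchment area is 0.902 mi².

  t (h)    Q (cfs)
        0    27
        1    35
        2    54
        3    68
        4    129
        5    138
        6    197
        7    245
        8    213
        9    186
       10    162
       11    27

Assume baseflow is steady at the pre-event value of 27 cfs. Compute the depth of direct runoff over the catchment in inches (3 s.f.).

Direct runoff: 0.0, 8.0, 27.0, 41.0, 102.0, 111.0, 170.0, 218.0, 186.0, 159.0, 135.0, 0.0 cfs; ΣQ_DR = 1157 cfs.
V = ΣQ_DR · Δt = 1157 × 3600 s = 4.165 × 10^6 ft³.
Over A = 0.902 mi², depth = V / A = 1.99 in.

d ≈ 1.99 in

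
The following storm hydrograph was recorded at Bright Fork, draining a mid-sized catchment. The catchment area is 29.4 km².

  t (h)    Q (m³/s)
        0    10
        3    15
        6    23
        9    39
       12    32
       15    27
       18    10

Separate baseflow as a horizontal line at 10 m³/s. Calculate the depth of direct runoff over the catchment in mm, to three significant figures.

d ≈ 31.6 mm

Direct runoff: 0.0, 5.0, 13.0, 29.0, 22.0, 17.0, 0.0 m³/s; ΣQ_DR = 86.00 m³/s.
V = ΣQ_DR · Δt = 86.00 × 10800 s = 9.288 × 10^5 m³.
Over A = 29.4 km², depth = V / A = 31.6 mm.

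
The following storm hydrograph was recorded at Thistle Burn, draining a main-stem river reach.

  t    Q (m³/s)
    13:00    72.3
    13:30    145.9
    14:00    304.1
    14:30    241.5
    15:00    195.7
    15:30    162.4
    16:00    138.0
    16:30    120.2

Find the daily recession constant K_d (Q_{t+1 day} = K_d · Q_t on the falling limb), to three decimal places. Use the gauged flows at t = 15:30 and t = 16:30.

K_d ≈ 0.001

Between t = 15:30 and t = 16:30 the flow falls from 162.4 to 120.2 m³/s over 2×0.5 h = 1 h.
Per-interval ratio K = (120.2/162.4)^(1/2) = 0.8603; K_d = K^(24/0.5) = 0.001.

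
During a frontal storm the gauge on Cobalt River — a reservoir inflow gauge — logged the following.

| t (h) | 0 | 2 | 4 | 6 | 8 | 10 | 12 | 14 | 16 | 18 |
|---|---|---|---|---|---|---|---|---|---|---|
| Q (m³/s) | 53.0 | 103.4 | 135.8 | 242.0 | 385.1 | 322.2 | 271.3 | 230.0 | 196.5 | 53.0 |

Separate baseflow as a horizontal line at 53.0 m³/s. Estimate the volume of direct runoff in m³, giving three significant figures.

Direct-runoff ordinates (Q − Q_b): 0.0, 50.4, 82.8, 189.0, 332.1, 269.2, 218.3, 177.0, 143.5, 0.0 m³/s.
ΣQ_DR = 1462 m³/s.
With Δt = 2 h = 7200 s, V = ΣQ_DR · Δt = 1462 × 7200 = 1.05 × 10^7 m³.

V ≈ 1.05 × 10^7 m³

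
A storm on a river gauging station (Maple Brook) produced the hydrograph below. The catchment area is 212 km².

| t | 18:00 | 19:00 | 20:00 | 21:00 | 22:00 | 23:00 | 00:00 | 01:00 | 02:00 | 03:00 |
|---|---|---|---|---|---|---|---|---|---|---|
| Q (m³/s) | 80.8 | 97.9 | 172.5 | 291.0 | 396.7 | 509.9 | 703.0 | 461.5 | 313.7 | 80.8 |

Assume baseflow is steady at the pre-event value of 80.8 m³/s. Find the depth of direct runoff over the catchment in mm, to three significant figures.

d ≈ 39.1 mm

Direct runoff: 0.0, 17.1, 91.7, 210.2, 315.9, 429.1, 622.2, 380.7, 232.9, 0.0 m³/s; ΣQ_DR = 2300 m³/s.
V = ΣQ_DR · Δt = 2300 × 3600 s = 8.279 × 10^6 m³.
Over A = 212 km², depth = V / A = 39.1 mm.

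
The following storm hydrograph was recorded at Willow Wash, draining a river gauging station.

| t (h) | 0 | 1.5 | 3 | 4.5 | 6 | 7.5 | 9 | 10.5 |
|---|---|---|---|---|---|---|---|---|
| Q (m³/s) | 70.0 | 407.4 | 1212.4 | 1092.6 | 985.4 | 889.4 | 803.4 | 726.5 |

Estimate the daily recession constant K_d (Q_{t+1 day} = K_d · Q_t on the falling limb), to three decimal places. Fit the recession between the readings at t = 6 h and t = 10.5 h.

K_d ≈ 0.197

Between t = 6 h and t = 10.5 h the flow falls from 985.4 to 726.5 m³/s over 3×1.5 h = 4.5 h.
Per-interval ratio K = (726.5/985.4)^(1/3) = 0.9034; K_d = K^(24/1.5) = 0.197.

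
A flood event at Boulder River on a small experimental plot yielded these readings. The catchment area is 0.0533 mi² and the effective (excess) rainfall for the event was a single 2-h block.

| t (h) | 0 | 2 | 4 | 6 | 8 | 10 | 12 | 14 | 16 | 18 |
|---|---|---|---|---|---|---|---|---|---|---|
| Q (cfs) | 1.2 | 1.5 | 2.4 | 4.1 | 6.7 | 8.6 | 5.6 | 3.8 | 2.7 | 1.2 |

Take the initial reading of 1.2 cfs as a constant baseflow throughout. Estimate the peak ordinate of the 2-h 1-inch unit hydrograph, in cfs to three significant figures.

U_p ≈ 4.93 cfs

Direct runoff: 0.0, 0.3, 1.2, 2.9, 5.5, 7.4, 4.4, 2.6, 1.5, 0.0 cfs; ΣQ_DR = 25.80 cfs, peak = 7.4 cfs.
Runoff depth d = ΣQ_DR·Δt / A = 25.80 × 7200 / (0.0533 mi²) = 1.500 in.
The 1-inch UH is the DRH scaled by (1 in)/d, so U_p = 7.4 × 1/1.500 = 4.93 cfs.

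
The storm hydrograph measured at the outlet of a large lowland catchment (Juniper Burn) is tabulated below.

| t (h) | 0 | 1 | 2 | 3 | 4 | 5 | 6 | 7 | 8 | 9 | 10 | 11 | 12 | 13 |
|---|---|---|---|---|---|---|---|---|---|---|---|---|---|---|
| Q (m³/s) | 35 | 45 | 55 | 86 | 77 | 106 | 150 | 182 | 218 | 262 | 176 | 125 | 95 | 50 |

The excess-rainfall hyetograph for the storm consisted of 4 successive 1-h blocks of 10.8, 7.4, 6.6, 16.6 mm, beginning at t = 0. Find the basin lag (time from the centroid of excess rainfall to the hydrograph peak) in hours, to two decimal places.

t_L ≈ 6.80 h

Centroid of excess rainfall: t_c = Σ P_i·t̄_i / ΣP_i = 2.2005 h (block centres at 0.5, 1.5, 2.5, 3.5 h).
Hydrograph peak occurs at t = 9 h, so basin lag t_L = 9 − 2.2005 = 6.80 h.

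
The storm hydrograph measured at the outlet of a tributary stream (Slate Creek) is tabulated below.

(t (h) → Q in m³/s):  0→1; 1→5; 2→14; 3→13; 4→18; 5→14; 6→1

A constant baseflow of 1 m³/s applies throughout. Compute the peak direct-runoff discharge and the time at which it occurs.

Q_p = 17.0 m³/s at t = 4 h

Subtracting baseflow gives direct-runoff ordinates: 0.0, 4.0, 13.0, 12.0, 17.0, 13.0, 0.0 m³/s.
The maximum is 17.0 m³/s, occurring at the reading for t = 4 h.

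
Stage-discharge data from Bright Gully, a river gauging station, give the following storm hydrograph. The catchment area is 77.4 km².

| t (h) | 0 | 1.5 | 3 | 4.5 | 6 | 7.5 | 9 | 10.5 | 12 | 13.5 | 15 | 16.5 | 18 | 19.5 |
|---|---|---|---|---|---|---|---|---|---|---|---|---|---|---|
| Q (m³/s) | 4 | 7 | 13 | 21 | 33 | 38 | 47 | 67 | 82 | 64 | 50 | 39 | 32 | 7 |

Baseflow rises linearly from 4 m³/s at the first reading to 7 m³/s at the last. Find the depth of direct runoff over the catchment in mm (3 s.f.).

d ≈ 29.8 mm

Direct runoff: 0.00, 2.77, 8.54, 16.31, 28.08, 32.85, 41.62, 61.38, 76.15, 57.92, 43.69, 32.46, 25.23, 0.00 m³/s; ΣQ_DR = 427.0 m³/s.
V = ΣQ_DR · Δt = 427.0 × 5400 s = 2.306 × 10^6 m³.
Over A = 77.4 km², depth = V / A = 29.8 mm.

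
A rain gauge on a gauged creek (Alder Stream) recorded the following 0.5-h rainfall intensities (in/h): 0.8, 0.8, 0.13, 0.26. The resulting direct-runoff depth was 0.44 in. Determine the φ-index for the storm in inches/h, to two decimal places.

Only the 2 blocks with intensity above φ contribute runoff: 0.8, 0.8 in/h.
Σ(I−φ)·Δt = d  ⇒  (0.8+0.8 − 2φ)·0.5 = 0.44
φ = (1.600 − 0.44/0.5) / 2 = 0.36 in/h.

φ ≈ 0.36 in/h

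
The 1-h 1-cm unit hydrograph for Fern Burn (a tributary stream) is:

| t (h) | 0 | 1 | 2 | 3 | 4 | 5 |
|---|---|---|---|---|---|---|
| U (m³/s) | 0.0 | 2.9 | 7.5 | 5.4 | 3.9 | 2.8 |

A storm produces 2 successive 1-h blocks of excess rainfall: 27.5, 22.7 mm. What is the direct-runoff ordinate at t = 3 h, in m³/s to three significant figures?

By discrete convolution, Q_j = Σ (P_i / 10 mm) · U_{j−i}.
At t = 3 h (j=3): Q = (27.5/10)·5.4 + (22.7/10)·7.5 = 31.9 m³/s.

Q ≈ 31.9 m³/s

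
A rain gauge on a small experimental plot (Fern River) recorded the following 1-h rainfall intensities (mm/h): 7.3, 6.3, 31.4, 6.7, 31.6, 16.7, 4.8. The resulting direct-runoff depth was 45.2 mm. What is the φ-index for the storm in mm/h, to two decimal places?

Only the 3 blocks with intensity above φ contribute runoff: 31.4, 31.6, 16.7 mm/h.
Σ(I−φ)·Δt = d  ⇒  (31.4+31.6+16.7 − 3φ)·1 = 45.2
φ = (79.70 − 45.2/1) / 3 = 11.50 mm/h.

φ ≈ 11.50 mm/h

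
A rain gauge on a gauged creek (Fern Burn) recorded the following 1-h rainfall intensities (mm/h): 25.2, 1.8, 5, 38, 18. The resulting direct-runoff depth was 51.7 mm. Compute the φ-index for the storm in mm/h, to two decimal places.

φ ≈ 9.83 mm/h

Only the 3 blocks with intensity above φ contribute runoff: 25.2, 38, 18 mm/h.
Σ(I−φ)·Δt = d  ⇒  (25.2+38+18 − 3φ)·1 = 51.7
φ = (81.20 − 51.7/1) / 3 = 9.83 mm/h.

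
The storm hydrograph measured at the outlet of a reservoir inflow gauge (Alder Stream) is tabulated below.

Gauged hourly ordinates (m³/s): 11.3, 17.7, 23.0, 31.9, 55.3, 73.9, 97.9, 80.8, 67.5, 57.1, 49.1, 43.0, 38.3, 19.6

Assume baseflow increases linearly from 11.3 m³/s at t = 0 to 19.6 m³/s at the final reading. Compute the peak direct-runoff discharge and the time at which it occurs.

Q_p = 82.77 m³/s at t = 6 h

Subtracting baseflow gives direct-runoff ordinates: 0.00, 5.76, 10.42, 18.68, 41.45, 59.41, 82.77, 65.03, 51.09, 40.05, 31.42, 24.68, 19.34, 0.00 m³/s.
The maximum is 82.77 m³/s, occurring at the reading for t = 6 h.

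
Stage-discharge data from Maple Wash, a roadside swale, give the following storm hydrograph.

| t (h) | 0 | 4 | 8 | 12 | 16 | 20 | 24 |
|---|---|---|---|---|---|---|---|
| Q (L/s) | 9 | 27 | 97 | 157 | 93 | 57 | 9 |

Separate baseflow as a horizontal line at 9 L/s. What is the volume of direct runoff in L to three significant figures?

Direct-runoff ordinates (Q − Q_b): 0.0, 18.0, 88.0, 148.0, 84.0, 48.0, 0.0 L/s.
ΣQ_DR = 386.0 L/s.
With Δt = 4 h = 14400 s, V = ΣQ_DR · Δt = 386.0 × 14400 = 5.56 × 10^6 L.

V ≈ 5.56 × 10^6 L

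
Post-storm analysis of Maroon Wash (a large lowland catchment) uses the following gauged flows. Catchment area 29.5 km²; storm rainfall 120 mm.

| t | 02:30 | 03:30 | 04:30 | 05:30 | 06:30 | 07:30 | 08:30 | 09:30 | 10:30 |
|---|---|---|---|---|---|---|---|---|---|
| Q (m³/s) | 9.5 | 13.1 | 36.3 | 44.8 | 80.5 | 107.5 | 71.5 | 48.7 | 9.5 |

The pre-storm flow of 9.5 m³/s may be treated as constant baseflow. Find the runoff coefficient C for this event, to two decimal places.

ΣQ_DR = 335.9 m³/s; V = ΣQ_DR·Δt = 1.209 × 10^6 m³.
Runoff depth d = V / A = 40.99 mm.
C = d / P = 40.99 / 120 = 0.34.

C ≈ 0.34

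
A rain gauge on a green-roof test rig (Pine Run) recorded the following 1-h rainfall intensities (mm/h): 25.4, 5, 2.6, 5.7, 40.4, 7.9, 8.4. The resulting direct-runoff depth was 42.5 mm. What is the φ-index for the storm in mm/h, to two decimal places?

φ ≈ 11.65 mm/h

Only the 2 blocks with intensity above φ contribute runoff: 25.4, 40.4 mm/h.
Σ(I−φ)·Δt = d  ⇒  (25.4+40.4 − 2φ)·1 = 42.5
φ = (65.80 − 42.5/1) / 2 = 11.65 mm/h.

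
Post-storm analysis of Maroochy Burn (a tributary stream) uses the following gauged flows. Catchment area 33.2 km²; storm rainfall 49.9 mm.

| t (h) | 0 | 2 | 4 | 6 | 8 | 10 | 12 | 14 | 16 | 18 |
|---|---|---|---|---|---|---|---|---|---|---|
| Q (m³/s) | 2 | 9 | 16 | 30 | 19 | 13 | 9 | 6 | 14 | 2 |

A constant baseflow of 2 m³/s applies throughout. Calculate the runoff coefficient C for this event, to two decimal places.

C ≈ 0.43

ΣQ_DR = 100.0 m³/s; V = ΣQ_DR·Δt = 7.200 × 10^5 m³.
Runoff depth d = V / A = 21.69 mm.
C = d / P = 21.69 / 49.9 = 0.43.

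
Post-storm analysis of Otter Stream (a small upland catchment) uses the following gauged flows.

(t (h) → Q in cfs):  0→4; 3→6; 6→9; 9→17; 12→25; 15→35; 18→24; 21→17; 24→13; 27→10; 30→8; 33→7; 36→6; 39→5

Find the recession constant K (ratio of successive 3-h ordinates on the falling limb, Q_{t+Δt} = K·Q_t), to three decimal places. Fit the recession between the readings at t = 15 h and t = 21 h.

Using the recession-limb readings at t = 15 h and t = 21 h: Q falls from 35 to 17 cfs over 2 intervals.
K = (Q₂/Q₁)^(1/2) = (17/35)^(1/2) = 0.697.

K ≈ 0.697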